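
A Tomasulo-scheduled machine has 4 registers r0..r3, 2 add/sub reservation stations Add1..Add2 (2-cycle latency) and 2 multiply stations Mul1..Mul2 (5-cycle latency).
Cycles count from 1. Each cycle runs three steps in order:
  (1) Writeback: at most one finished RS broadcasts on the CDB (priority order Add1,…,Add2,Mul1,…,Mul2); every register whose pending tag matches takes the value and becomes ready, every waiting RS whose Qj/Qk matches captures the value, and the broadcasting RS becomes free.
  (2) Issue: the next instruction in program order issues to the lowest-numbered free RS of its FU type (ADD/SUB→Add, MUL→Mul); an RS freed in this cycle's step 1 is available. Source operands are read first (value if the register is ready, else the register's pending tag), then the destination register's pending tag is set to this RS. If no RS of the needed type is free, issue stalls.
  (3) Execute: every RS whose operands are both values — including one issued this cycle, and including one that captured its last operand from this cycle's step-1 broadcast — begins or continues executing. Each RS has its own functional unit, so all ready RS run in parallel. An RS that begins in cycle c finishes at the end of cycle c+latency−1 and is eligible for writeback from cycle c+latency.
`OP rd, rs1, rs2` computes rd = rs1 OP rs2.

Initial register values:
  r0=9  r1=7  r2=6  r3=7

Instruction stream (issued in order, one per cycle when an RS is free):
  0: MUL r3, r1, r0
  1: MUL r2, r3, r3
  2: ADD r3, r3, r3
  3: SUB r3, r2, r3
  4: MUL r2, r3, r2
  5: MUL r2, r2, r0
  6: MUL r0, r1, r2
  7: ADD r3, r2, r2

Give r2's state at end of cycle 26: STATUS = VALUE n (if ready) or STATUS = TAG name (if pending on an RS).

STATUS = VALUE 137275803

cycle 1: issue MUL r3<-Mul1 // r0:9,r1:7,r2:6,r3:Mul1
cycle 2: issue MUL r2<-Mul2 // r0:9,r1:7,r2:Mul2,r3:Mul1
cycle 3: issue ADD r3<-Add1 // r0:9,r1:7,r2:Mul2,r3:Add1
cycle 4: issue SUB r3<-Add2 // r0:9,r1:7,r2:Mul2,r3:Add2
cycle 5: stall // r0:9,r1:7,r2:Mul2,r3:Add2
cycle 6: CDB Mul1=63; issue MUL r2<-Mul1 // r0:9,r1:7,r2:Mul1,r3:Add2
cycle 7: stall // r0:9,r1:7,r2:Mul1,r3:Add2
cycle 8: CDB Add1=126; stall // r0:9,r1:7,r2:Mul1,r3:Add2
cycle 9: stall // r0:9,r1:7,r2:Mul1,r3:Add2
cycle 10: stall // r0:9,r1:7,r2:Mul1,r3:Add2
cycle 11: CDB Mul2=3969; issue MUL r2<-Mul2 // r0:9,r1:7,r2:Mul2,r3:Add2
cycle 12: stall // r0:9,r1:7,r2:Mul2,r3:Add2
cycle 13: CDB Add2=3843; stall // r0:9,r1:7,r2:Mul2,r3:3843
cycle 14: stall // r0:9,r1:7,r2:Mul2,r3:3843
cycle 15: stall // r0:9,r1:7,r2:Mul2,r3:3843
cycle 16: stall // r0:9,r1:7,r2:Mul2,r3:3843
cycle 17: stall // r0:9,r1:7,r2:Mul2,r3:3843
cycle 18: CDB Mul1=15252867; issue MUL r0<-Mul1 // r0:Mul1,r1:7,r2:Mul2,r3:3843
cycle 19: issue ADD r3<-Add1 // r0:Mul1,r1:7,r2:Mul2,r3:Add1
cycle 20: - // r0:Mul1,r1:7,r2:Mul2,r3:Add1
cycle 21: - // r0:Mul1,r1:7,r2:Mul2,r3:Add1
cycle 22: - // r0:Mul1,r1:7,r2:Mul2,r3:Add1
cycle 23: CDB Mul2=137275803 // r0:Mul1,r1:7,r2:137275803,r3:Add1
cycle 24: - // r0:Mul1,r1:7,r2:137275803,r3:Add1
cycle 25: CDB Add1=274551606 // r0:Mul1,r1:7,r2:137275803,r3:274551606
cycle 26: - // r0:Mul1,r1:7,r2:137275803,r3:274551606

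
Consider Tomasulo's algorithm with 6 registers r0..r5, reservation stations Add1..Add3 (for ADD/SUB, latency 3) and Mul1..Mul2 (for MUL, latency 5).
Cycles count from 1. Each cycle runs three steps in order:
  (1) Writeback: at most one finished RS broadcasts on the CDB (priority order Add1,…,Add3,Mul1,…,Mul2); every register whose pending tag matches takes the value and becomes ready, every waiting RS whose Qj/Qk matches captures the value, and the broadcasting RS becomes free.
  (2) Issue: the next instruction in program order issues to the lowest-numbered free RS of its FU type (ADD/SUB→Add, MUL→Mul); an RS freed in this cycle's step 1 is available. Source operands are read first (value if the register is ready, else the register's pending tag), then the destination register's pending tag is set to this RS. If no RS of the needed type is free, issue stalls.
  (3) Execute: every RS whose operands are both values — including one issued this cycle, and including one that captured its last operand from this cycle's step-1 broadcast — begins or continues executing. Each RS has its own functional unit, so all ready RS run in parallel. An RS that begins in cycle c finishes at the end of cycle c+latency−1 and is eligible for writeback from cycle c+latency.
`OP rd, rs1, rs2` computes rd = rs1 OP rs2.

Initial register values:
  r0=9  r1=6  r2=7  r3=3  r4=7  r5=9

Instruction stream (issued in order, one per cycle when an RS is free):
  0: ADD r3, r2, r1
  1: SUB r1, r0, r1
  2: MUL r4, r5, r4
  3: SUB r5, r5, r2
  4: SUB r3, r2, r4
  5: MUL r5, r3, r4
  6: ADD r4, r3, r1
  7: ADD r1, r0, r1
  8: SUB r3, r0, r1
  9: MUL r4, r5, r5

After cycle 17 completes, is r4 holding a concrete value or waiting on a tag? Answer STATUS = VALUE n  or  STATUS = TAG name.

cycle 1: issue ADD r3<-Add1 // r0:9,r1:6,r2:7,r3:Add1,r4:7,r5:9
cycle 2: issue SUB r1<-Add2 // r0:9,r1:Add2,r2:7,r3:Add1,r4:7,r5:9
cycle 3: issue MUL r4<-Mul1 // r0:9,r1:Add2,r2:7,r3:Add1,r4:Mul1,r5:9
cycle 4: CDB Add1=13; issue SUB r5<-Add1 // r0:9,r1:Add2,r2:7,r3:13,r4:Mul1,r5:Add1
cycle 5: CDB Add2=3; issue SUB r3<-Add2 // r0:9,r1:3,r2:7,r3:Add2,r4:Mul1,r5:Add1
cycle 6: issue MUL r5<-Mul2 // r0:9,r1:3,r2:7,r3:Add2,r4:Mul1,r5:Mul2
cycle 7: CDB Add1=2; issue ADD r4<-Add1 // r0:9,r1:3,r2:7,r3:Add2,r4:Add1,r5:Mul2
cycle 8: CDB Mul1=63; issue ADD r1<-Add3 // r0:9,r1:Add3,r2:7,r3:Add2,r4:Add1,r5:Mul2
cycle 9: stall // r0:9,r1:Add3,r2:7,r3:Add2,r4:Add1,r5:Mul2
cycle 10: stall // r0:9,r1:Add3,r2:7,r3:Add2,r4:Add1,r5:Mul2
cycle 11: CDB Add2=-56; issue SUB r3<-Add2 // r0:9,r1:Add3,r2:7,r3:Add2,r4:Add1,r5:Mul2
cycle 12: CDB Add3=12; issue MUL r4<-Mul1 // r0:9,r1:12,r2:7,r3:Add2,r4:Mul1,r5:Mul2
cycle 13: - // r0:9,r1:12,r2:7,r3:Add2,r4:Mul1,r5:Mul2
cycle 14: CDB Add1=-53 // r0:9,r1:12,r2:7,r3:Add2,r4:Mul1,r5:Mul2
cycle 15: CDB Add2=-3 // r0:9,r1:12,r2:7,r3:-3,r4:Mul1,r5:Mul2
cycle 16: CDB Mul2=-3528 // r0:9,r1:12,r2:7,r3:-3,r4:Mul1,r5:-3528
cycle 17: - // r0:9,r1:12,r2:7,r3:-3,r4:Mul1,r5:-3528

STATUS = TAG Mul1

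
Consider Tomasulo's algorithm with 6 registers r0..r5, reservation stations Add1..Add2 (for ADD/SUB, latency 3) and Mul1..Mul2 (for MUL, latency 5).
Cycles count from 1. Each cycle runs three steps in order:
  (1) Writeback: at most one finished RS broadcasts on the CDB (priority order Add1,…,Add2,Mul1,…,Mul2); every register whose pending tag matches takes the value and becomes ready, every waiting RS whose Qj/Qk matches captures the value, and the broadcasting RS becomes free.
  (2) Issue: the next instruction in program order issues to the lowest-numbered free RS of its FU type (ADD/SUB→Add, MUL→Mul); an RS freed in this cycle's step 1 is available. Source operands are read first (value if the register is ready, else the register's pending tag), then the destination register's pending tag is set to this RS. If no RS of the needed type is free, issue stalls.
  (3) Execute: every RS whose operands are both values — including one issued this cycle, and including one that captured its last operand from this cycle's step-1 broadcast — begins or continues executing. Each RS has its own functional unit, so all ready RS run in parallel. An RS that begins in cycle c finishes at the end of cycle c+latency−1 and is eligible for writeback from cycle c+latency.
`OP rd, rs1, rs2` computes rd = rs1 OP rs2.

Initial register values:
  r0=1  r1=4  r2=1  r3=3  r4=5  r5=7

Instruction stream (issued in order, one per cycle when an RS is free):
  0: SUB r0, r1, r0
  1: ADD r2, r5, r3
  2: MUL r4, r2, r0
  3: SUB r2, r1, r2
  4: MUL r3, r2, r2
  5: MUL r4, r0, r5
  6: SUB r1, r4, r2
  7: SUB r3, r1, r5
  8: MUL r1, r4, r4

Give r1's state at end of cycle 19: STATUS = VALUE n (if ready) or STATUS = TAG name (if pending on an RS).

cycle 1: issue SUB r0<-Add1 // r0:Add1,r1:4,r2:1,r3:3,r4:5,r5:7
cycle 2: issue ADD r2<-Add2 // r0:Add1,r1:4,r2:Add2,r3:3,r4:5,r5:7
cycle 3: issue MUL r4<-Mul1 // r0:Add1,r1:4,r2:Add2,r3:3,r4:Mul1,r5:7
cycle 4: CDB Add1=3; issue SUB r2<-Add1 // r0:3,r1:4,r2:Add1,r3:3,r4:Mul1,r5:7
cycle 5: CDB Add2=10; issue MUL r3<-Mul2 // r0:3,r1:4,r2:Add1,r3:Mul2,r4:Mul1,r5:7
cycle 6: stall // r0:3,r1:4,r2:Add1,r3:Mul2,r4:Mul1,r5:7
cycle 7: stall // r0:3,r1:4,r2:Add1,r3:Mul2,r4:Mul1,r5:7
cycle 8: CDB Add1=-6; stall // r0:3,r1:4,r2:-6,r3:Mul2,r4:Mul1,r5:7
cycle 9: stall // r0:3,r1:4,r2:-6,r3:Mul2,r4:Mul1,r5:7
cycle 10: CDB Mul1=30; issue MUL r4<-Mul1 // r0:3,r1:4,r2:-6,r3:Mul2,r4:Mul1,r5:7
cycle 11: issue SUB r1<-Add1 // r0:3,r1:Add1,r2:-6,r3:Mul2,r4:Mul1,r5:7
cycle 12: issue SUB r3<-Add2 // r0:3,r1:Add1,r2:-6,r3:Add2,r4:Mul1,r5:7
cycle 13: CDB Mul2=36; issue MUL r1<-Mul2 // r0:3,r1:Mul2,r2:-6,r3:Add2,r4:Mul1,r5:7
cycle 14: - // r0:3,r1:Mul2,r2:-6,r3:Add2,r4:Mul1,r5:7
cycle 15: CDB Mul1=21 // r0:3,r1:Mul2,r2:-6,r3:Add2,r4:21,r5:7
cycle 16: - // r0:3,r1:Mul2,r2:-6,r3:Add2,r4:21,r5:7
cycle 17: - // r0:3,r1:Mul2,r2:-6,r3:Add2,r4:21,r5:7
cycle 18: CDB Add1=27 // r0:3,r1:Mul2,r2:-6,r3:Add2,r4:21,r5:7
cycle 19: - // r0:3,r1:Mul2,r2:-6,r3:Add2,r4:21,r5:7

STATUS = TAG Mul2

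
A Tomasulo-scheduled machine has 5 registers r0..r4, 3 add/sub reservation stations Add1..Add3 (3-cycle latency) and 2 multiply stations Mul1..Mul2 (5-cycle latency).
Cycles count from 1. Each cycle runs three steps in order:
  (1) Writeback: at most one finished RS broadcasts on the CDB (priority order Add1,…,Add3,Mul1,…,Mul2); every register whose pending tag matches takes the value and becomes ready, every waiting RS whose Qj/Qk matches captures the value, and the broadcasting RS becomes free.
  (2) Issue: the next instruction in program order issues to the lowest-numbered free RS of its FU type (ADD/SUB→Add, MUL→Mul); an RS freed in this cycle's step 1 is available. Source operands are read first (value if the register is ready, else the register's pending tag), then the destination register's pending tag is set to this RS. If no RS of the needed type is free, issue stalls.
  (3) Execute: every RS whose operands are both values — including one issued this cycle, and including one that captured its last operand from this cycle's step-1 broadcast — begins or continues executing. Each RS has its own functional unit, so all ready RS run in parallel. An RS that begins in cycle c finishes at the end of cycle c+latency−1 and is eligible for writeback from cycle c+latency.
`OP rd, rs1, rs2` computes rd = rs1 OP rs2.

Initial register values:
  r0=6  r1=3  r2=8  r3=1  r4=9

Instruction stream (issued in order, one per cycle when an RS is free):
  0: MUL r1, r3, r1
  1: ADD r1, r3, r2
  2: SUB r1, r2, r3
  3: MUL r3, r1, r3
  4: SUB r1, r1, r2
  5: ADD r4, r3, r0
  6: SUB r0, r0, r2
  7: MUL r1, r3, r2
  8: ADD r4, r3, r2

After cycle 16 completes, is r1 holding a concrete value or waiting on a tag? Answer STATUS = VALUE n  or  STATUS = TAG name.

STATUS = VALUE 56

  c1: issue MUL r1<-Mul1  regs: r0:6,r1:Mul1,r2:8,r3:1,r4:9
  c2: issue ADD r1<-Add1  regs: r0:6,r1:Add1,r2:8,r3:1,r4:9
  c3: issue SUB r1<-Add2  regs: r0:6,r1:Add2,r2:8,r3:1,r4:9
  c4: issue MUL r3<-Mul2  regs: r0:6,r1:Add2,r2:8,r3:Mul2,r4:9
  c5: CDB Add1=9; issue SUB r1<-Add1  regs: r0:6,r1:Add1,r2:8,r3:Mul2,r4:9
  c6: CDB Add2=7; issue ADD r4<-Add2  regs: r0:6,r1:Add1,r2:8,r3:Mul2,r4:Add2
  c7: CDB Mul1=3; issue SUB r0<-Add3  regs: r0:Add3,r1:Add1,r2:8,r3:Mul2,r4:Add2
  c8: issue MUL r1<-Mul1  regs: r0:Add3,r1:Mul1,r2:8,r3:Mul2,r4:Add2
  c9: CDB Add1=-1; issue ADD r4<-Add1  regs: r0:Add3,r1:Mul1,r2:8,r3:Mul2,r4:Add1
  c10: CDB Add3=-2  regs: r0:-2,r1:Mul1,r2:8,r3:Mul2,r4:Add1
  c11: CDB Mul2=7  regs: r0:-2,r1:Mul1,r2:8,r3:7,r4:Add1
  c12: -  regs: r0:-2,r1:Mul1,r2:8,r3:7,r4:Add1
  c13: -  regs: r0:-2,r1:Mul1,r2:8,r3:7,r4:Add1
  c14: CDB Add1=15  regs: r0:-2,r1:Mul1,r2:8,r3:7,r4:15
  c15: CDB Add2=13  regs: r0:-2,r1:Mul1,r2:8,r3:7,r4:15
  c16: CDB Mul1=56  regs: r0:-2,r1:56,r2:8,r3:7,r4:15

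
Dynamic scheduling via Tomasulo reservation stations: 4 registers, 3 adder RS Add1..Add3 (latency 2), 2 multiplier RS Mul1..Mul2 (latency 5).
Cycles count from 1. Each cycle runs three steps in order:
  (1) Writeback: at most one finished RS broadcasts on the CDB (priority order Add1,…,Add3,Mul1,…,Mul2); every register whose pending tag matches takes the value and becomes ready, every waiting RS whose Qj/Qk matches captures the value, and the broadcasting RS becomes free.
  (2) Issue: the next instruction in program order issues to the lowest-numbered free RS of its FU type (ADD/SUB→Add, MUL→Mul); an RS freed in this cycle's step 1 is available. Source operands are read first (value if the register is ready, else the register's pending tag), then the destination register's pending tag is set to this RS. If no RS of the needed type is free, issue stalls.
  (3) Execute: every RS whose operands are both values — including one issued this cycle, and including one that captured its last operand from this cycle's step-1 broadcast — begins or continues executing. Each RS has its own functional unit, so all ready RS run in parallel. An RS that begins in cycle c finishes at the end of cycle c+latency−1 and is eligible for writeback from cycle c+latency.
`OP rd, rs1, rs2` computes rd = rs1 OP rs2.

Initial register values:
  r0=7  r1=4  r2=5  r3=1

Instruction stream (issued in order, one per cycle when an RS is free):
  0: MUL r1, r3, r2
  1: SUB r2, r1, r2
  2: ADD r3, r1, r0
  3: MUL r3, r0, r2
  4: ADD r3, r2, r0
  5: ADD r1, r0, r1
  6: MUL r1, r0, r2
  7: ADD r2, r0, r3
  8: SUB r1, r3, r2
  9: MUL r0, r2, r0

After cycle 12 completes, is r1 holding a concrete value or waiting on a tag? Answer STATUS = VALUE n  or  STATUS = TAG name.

STATUS = TAG Add2

c1: issue MUL r1<-Mul1 | r0:7,r1:Mul1,r2:5,r3:1
c2: issue SUB r2<-Add1 | r0:7,r1:Mul1,r2:Add1,r3:1
c3: issue ADD r3<-Add2 | r0:7,r1:Mul1,r2:Add1,r3:Add2
c4: issue MUL r3<-Mul2 | r0:7,r1:Mul1,r2:Add1,r3:Mul2
c5: issue ADD r3<-Add3 | r0:7,r1:Mul1,r2:Add1,r3:Add3
c6: CDB Mul1=5; stall | r0:7,r1:5,r2:Add1,r3:Add3
c7: stall | r0:7,r1:5,r2:Add1,r3:Add3
c8: CDB Add1=0; issue ADD r1<-Add1 | r0:7,r1:Add1,r2:0,r3:Add3
c9: CDB Add2=12; issue MUL r1<-Mul1 | r0:7,r1:Mul1,r2:0,r3:Add3
c10: CDB Add1=12; issue ADD r2<-Add1 | r0:7,r1:Mul1,r2:Add1,r3:Add3
c11: CDB Add3=7; issue SUB r1<-Add2 | r0:7,r1:Add2,r2:Add1,r3:7
c12: stall | r0:7,r1:Add2,r2:Add1,r3:7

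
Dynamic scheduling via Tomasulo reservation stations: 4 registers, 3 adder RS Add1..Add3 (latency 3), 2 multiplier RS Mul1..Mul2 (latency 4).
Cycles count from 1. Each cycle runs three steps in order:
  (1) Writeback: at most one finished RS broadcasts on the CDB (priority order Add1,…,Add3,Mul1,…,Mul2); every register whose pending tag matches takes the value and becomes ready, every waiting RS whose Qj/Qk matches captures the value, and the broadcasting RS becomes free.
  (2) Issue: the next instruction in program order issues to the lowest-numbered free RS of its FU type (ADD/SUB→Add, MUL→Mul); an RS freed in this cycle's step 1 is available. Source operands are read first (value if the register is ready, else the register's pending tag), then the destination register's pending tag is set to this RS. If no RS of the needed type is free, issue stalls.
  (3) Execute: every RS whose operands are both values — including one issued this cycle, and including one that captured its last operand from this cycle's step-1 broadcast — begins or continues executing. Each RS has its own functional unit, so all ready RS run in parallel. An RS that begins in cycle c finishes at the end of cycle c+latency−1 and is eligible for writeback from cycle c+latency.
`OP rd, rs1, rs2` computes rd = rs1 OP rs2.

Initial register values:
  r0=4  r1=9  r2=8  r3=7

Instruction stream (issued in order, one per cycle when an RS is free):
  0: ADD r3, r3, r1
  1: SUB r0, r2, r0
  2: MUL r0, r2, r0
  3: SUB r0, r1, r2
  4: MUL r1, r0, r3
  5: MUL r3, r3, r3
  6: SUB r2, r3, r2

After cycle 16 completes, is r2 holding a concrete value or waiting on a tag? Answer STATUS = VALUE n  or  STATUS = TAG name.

  c1: issue ADD r3<-Add1  regs: r0:4,r1:9,r2:8,r3:Add1
  c2: issue SUB r0<-Add2  regs: r0:Add2,r1:9,r2:8,r3:Add1
  c3: issue MUL r0<-Mul1  regs: r0:Mul1,r1:9,r2:8,r3:Add1
  c4: CDB Add1=16; issue SUB r0<-Add1  regs: r0:Add1,r1:9,r2:8,r3:16
  c5: CDB Add2=4; issue MUL r1<-Mul2  regs: r0:Add1,r1:Mul2,r2:8,r3:16
  c6: stall  regs: r0:Add1,r1:Mul2,r2:8,r3:16
  c7: CDB Add1=1; stall  regs: r0:1,r1:Mul2,r2:8,r3:16
  c8: stall  regs: r0:1,r1:Mul2,r2:8,r3:16
  c9: CDB Mul1=32; issue MUL r3<-Mul1  regs: r0:1,r1:Mul2,r2:8,r3:Mul1
  c10: issue SUB r2<-Add1  regs: r0:1,r1:Mul2,r2:Add1,r3:Mul1
  c11: CDB Mul2=16  regs: r0:1,r1:16,r2:Add1,r3:Mul1
  c12: -  regs: r0:1,r1:16,r2:Add1,r3:Mul1
  c13: CDB Mul1=256  regs: r0:1,r1:16,r2:Add1,r3:256
  c14: -  regs: r0:1,r1:16,r2:Add1,r3:256
  c15: -  regs: r0:1,r1:16,r2:Add1,r3:256
  c16: CDB Add1=248  regs: r0:1,r1:16,r2:248,r3:256

STATUS = VALUE 248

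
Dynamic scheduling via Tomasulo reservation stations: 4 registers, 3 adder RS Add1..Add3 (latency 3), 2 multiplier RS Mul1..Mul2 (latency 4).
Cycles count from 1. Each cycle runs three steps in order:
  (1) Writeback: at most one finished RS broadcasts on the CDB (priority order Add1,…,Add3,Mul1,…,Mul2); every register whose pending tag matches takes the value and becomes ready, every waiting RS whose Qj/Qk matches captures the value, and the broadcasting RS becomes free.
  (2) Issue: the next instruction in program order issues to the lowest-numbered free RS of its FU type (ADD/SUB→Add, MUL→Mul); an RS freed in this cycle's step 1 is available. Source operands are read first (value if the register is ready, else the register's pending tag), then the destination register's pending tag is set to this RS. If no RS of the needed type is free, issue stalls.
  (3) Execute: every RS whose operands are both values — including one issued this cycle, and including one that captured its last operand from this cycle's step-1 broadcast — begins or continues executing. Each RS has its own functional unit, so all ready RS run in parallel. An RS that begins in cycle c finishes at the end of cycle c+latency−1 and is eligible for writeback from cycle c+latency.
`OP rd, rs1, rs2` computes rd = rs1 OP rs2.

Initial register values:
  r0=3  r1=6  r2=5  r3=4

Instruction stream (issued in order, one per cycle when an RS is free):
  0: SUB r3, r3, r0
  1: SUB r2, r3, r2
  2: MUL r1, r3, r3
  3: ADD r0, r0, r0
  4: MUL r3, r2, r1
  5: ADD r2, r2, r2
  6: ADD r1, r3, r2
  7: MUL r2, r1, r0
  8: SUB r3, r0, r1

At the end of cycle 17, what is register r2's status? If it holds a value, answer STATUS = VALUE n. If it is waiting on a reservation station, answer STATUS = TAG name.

STATUS = TAG Mul1

cycle 1: issue SUB r3<-Add1 // r0:3,r1:6,r2:5,r3:Add1
cycle 2: issue SUB r2<-Add2 // r0:3,r1:6,r2:Add2,r3:Add1
cycle 3: issue MUL r1<-Mul1 // r0:3,r1:Mul1,r2:Add2,r3:Add1
cycle 4: CDB Add1=1; issue ADD r0<-Add1 // r0:Add1,r1:Mul1,r2:Add2,r3:1
cycle 5: issue MUL r3<-Mul2 // r0:Add1,r1:Mul1,r2:Add2,r3:Mul2
cycle 6: issue ADD r2<-Add3 // r0:Add1,r1:Mul1,r2:Add3,r3:Mul2
cycle 7: CDB Add1=6; issue ADD r1<-Add1 // r0:6,r1:Add1,r2:Add3,r3:Mul2
cycle 8: CDB Add2=-4; stall // r0:6,r1:Add1,r2:Add3,r3:Mul2
cycle 9: CDB Mul1=1; issue MUL r2<-Mul1 // r0:6,r1:Add1,r2:Mul1,r3:Mul2
cycle 10: issue SUB r3<-Add2 // r0:6,r1:Add1,r2:Mul1,r3:Add2
cycle 11: CDB Add3=-8 // r0:6,r1:Add1,r2:Mul1,r3:Add2
cycle 12: - // r0:6,r1:Add1,r2:Mul1,r3:Add2
cycle 13: CDB Mul2=-4 // r0:6,r1:Add1,r2:Mul1,r3:Add2
cycle 14: - // r0:6,r1:Add1,r2:Mul1,r3:Add2
cycle 15: - // r0:6,r1:Add1,r2:Mul1,r3:Add2
cycle 16: CDB Add1=-12 // r0:6,r1:-12,r2:Mul1,r3:Add2
cycle 17: - // r0:6,r1:-12,r2:Mul1,r3:Add2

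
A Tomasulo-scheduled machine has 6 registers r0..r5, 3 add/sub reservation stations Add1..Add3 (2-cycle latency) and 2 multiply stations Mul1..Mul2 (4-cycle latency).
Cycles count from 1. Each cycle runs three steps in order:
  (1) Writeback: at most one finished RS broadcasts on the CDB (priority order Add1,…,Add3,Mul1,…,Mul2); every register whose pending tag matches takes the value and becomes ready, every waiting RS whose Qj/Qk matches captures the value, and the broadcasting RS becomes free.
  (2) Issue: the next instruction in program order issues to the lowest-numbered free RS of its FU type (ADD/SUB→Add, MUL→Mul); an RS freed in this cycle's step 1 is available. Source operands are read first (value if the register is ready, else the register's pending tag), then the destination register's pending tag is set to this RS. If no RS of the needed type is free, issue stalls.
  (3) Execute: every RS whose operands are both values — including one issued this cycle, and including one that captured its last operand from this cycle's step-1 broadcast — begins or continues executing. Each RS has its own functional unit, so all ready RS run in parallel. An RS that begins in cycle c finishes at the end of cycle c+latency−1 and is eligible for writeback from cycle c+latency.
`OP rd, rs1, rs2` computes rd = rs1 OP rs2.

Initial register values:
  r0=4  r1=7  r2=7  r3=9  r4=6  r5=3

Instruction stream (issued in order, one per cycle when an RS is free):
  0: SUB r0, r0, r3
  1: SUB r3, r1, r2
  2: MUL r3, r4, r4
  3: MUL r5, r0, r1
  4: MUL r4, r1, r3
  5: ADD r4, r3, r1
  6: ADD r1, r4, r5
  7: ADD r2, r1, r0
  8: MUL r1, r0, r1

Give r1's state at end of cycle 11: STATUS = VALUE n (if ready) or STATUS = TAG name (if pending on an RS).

cycle 1: issue SUB r0<-Add1 // r0:Add1,r1:7,r2:7,r3:9,r4:6,r5:3
cycle 2: issue SUB r3<-Add2 // r0:Add1,r1:7,r2:7,r3:Add2,r4:6,r5:3
cycle 3: CDB Add1=-5; issue MUL r3<-Mul1 // r0:-5,r1:7,r2:7,r3:Mul1,r4:6,r5:3
cycle 4: CDB Add2=0; issue MUL r5<-Mul2 // r0:-5,r1:7,r2:7,r3:Mul1,r4:6,r5:Mul2
cycle 5: stall // r0:-5,r1:7,r2:7,r3:Mul1,r4:6,r5:Mul2
cycle 6: stall // r0:-5,r1:7,r2:7,r3:Mul1,r4:6,r5:Mul2
cycle 7: CDB Mul1=36; issue MUL r4<-Mul1 // r0:-5,r1:7,r2:7,r3:36,r4:Mul1,r5:Mul2
cycle 8: CDB Mul2=-35; issue ADD r4<-Add1 // r0:-5,r1:7,r2:7,r3:36,r4:Add1,r5:-35
cycle 9: issue ADD r1<-Add2 // r0:-5,r1:Add2,r2:7,r3:36,r4:Add1,r5:-35
cycle 10: CDB Add1=43; issue ADD r2<-Add1 // r0:-5,r1:Add2,r2:Add1,r3:36,r4:43,r5:-35
cycle 11: CDB Mul1=252; issue MUL r1<-Mul1 // r0:-5,r1:Mul1,r2:Add1,r3:36,r4:43,r5:-35

STATUS = TAG Mul1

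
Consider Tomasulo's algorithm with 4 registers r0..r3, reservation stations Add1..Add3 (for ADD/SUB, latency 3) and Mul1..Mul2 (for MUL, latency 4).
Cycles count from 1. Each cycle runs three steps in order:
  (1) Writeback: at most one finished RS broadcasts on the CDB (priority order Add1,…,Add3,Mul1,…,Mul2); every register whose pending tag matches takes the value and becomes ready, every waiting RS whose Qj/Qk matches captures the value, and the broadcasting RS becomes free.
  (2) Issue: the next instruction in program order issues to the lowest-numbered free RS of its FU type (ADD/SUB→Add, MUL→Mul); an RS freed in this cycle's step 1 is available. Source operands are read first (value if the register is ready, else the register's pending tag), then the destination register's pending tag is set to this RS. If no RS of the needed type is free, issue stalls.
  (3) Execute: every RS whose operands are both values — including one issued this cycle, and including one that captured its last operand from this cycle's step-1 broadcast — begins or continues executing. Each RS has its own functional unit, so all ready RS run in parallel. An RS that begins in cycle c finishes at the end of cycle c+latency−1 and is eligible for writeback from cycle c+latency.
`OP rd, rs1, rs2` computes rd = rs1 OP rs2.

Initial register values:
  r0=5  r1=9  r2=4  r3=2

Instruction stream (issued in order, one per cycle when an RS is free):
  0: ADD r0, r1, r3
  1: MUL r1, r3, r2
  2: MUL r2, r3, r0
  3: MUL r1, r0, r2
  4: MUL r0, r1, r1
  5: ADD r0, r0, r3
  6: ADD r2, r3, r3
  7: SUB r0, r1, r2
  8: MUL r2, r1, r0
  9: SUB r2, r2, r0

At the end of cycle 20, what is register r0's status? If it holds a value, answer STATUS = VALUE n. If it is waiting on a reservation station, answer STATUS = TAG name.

STATUS = VALUE 238

c1: issue ADD r0<-Add1 | r0:Add1,r1:9,r2:4,r3:2
c2: issue MUL r1<-Mul1 | r0:Add1,r1:Mul1,r2:4,r3:2
c3: issue MUL r2<-Mul2 | r0:Add1,r1:Mul1,r2:Mul2,r3:2
c4: CDB Add1=11; stall | r0:11,r1:Mul1,r2:Mul2,r3:2
c5: stall | r0:11,r1:Mul1,r2:Mul2,r3:2
c6: CDB Mul1=8; issue MUL r1<-Mul1 | r0:11,r1:Mul1,r2:Mul2,r3:2
c7: stall | r0:11,r1:Mul1,r2:Mul2,r3:2
c8: CDB Mul2=22; issue MUL r0<-Mul2 | r0:Mul2,r1:Mul1,r2:22,r3:2
c9: issue ADD r0<-Add1 | r0:Add1,r1:Mul1,r2:22,r3:2
c10: issue ADD r2<-Add2 | r0:Add1,r1:Mul1,r2:Add2,r3:2
c11: issue SUB r0<-Add3 | r0:Add3,r1:Mul1,r2:Add2,r3:2
c12: CDB Mul1=242; issue MUL r2<-Mul1 | r0:Add3,r1:242,r2:Mul1,r3:2
c13: CDB Add2=4; issue SUB r2<-Add2 | r0:Add3,r1:242,r2:Add2,r3:2
c14: - | r0:Add3,r1:242,r2:Add2,r3:2
c15: - | r0:Add3,r1:242,r2:Add2,r3:2
c16: CDB Add3=238 | r0:238,r1:242,r2:Add2,r3:2
c17: CDB Mul2=58564 | r0:238,r1:242,r2:Add2,r3:2
c18: - | r0:238,r1:242,r2:Add2,r3:2
c19: - | r0:238,r1:242,r2:Add2,r3:2
c20: CDB Add1=58566 | r0:238,r1:242,r2:Add2,r3:2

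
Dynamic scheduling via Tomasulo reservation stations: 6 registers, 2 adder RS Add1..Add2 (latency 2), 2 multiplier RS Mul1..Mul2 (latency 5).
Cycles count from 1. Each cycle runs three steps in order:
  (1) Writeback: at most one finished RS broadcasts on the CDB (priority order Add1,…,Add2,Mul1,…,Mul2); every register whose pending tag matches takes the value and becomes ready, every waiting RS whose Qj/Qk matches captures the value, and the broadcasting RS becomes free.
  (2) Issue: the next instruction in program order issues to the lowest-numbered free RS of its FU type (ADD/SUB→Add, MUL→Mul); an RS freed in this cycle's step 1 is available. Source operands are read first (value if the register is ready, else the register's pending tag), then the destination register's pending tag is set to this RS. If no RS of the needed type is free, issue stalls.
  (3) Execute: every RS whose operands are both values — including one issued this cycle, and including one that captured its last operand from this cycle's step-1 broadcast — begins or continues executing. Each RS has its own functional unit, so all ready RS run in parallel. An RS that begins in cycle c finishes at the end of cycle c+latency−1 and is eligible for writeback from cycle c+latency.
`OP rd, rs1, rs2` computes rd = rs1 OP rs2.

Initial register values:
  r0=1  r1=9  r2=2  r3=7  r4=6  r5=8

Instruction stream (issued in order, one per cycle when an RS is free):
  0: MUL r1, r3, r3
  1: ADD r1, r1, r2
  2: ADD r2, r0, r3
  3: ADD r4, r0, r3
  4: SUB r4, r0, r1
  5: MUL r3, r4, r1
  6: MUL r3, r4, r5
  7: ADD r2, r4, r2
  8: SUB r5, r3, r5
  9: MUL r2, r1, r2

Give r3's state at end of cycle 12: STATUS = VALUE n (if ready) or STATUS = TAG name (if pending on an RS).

STATUS = TAG Mul2

cycle 1: issue MUL r1<-Mul1 // r0:1,r1:Mul1,r2:2,r3:7,r4:6,r5:8
cycle 2: issue ADD r1<-Add1 // r0:1,r1:Add1,r2:2,r3:7,r4:6,r5:8
cycle 3: issue ADD r2<-Add2 // r0:1,r1:Add1,r2:Add2,r3:7,r4:6,r5:8
cycle 4: stall // r0:1,r1:Add1,r2:Add2,r3:7,r4:6,r5:8
cycle 5: CDB Add2=8; issue ADD r4<-Add2 // r0:1,r1:Add1,r2:8,r3:7,r4:Add2,r5:8
cycle 6: CDB Mul1=49; stall // r0:1,r1:Add1,r2:8,r3:7,r4:Add2,r5:8
cycle 7: CDB Add2=8; issue SUB r4<-Add2 // r0:1,r1:Add1,r2:8,r3:7,r4:Add2,r5:8
cycle 8: CDB Add1=51; issue MUL r3<-Mul1 // r0:1,r1:51,r2:8,r3:Mul1,r4:Add2,r5:8
cycle 9: issue MUL r3<-Mul2 // r0:1,r1:51,r2:8,r3:Mul2,r4:Add2,r5:8
cycle 10: CDB Add2=-50; issue ADD r2<-Add1 // r0:1,r1:51,r2:Add1,r3:Mul2,r4:-50,r5:8
cycle 11: issue SUB r5<-Add2 // r0:1,r1:51,r2:Add1,r3:Mul2,r4:-50,r5:Add2
cycle 12: CDB Add1=-42; stall // r0:1,r1:51,r2:-42,r3:Mul2,r4:-50,r5:Add2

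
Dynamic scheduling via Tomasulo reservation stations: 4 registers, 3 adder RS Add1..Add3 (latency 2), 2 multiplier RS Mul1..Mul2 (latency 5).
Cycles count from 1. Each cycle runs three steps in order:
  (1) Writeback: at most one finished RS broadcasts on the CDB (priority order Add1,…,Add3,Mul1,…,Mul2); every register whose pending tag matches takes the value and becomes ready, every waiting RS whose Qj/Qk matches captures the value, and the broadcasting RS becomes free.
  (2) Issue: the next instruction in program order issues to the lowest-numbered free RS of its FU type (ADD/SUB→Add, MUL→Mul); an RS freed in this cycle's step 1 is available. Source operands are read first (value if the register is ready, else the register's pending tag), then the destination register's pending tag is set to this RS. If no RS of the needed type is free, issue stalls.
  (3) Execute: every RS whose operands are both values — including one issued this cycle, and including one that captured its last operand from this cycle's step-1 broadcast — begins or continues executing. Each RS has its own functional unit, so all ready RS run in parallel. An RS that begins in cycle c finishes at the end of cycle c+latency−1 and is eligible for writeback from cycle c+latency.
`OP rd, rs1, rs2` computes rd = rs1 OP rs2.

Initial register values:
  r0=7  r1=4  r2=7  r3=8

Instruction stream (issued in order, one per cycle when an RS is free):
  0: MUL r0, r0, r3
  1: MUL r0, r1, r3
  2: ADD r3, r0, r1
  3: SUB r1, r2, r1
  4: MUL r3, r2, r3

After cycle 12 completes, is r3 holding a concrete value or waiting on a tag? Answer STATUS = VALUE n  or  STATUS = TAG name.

STATUS = TAG Mul1

cycle 1: issue MUL r0<-Mul1 // r0:Mul1,r1:4,r2:7,r3:8
cycle 2: issue MUL r0<-Mul2 // r0:Mul2,r1:4,r2:7,r3:8
cycle 3: issue ADD r3<-Add1 // r0:Mul2,r1:4,r2:7,r3:Add1
cycle 4: issue SUB r1<-Add2 // r0:Mul2,r1:Add2,r2:7,r3:Add1
cycle 5: stall // r0:Mul2,r1:Add2,r2:7,r3:Add1
cycle 6: CDB Add2=3; stall // r0:Mul2,r1:3,r2:7,r3:Add1
cycle 7: CDB Mul1=56; issue MUL r3<-Mul1 // r0:Mul2,r1:3,r2:7,r3:Mul1
cycle 8: CDB Mul2=32 // r0:32,r1:3,r2:7,r3:Mul1
cycle 9: - // r0:32,r1:3,r2:7,r3:Mul1
cycle 10: CDB Add1=36 // r0:32,r1:3,r2:7,r3:Mul1
cycle 11: - // r0:32,r1:3,r2:7,r3:Mul1
cycle 12: - // r0:32,r1:3,r2:7,r3:Mul1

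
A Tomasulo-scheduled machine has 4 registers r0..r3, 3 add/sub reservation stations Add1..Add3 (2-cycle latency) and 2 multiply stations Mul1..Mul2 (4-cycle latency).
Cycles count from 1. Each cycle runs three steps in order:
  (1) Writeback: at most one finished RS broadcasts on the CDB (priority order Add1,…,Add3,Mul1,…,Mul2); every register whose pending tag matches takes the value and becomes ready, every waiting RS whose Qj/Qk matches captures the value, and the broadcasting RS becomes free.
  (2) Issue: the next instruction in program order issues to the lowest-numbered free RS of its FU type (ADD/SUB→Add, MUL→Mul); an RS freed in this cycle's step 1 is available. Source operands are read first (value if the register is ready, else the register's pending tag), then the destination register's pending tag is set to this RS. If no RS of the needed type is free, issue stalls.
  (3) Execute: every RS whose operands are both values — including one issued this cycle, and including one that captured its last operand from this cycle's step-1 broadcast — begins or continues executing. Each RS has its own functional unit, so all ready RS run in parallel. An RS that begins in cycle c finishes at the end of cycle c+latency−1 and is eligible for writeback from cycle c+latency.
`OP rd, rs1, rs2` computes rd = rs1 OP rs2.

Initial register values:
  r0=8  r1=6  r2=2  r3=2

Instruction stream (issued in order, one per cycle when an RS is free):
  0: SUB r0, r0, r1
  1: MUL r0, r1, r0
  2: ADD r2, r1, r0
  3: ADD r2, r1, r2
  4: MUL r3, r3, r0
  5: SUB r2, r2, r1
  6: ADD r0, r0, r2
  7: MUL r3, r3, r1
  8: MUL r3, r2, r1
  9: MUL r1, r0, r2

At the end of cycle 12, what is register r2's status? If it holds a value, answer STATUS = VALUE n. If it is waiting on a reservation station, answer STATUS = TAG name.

STATUS = TAG Add3

  c1: issue SUB r0<-Add1  regs: r0:Add1,r1:6,r2:2,r3:2
  c2: issue MUL r0<-Mul1  regs: r0:Mul1,r1:6,r2:2,r3:2
  c3: CDB Add1=2; issue ADD r2<-Add1  regs: r0:Mul1,r1:6,r2:Add1,r3:2
  c4: issue ADD r2<-Add2  regs: r0:Mul1,r1:6,r2:Add2,r3:2
  c5: issue MUL r3<-Mul2  regs: r0:Mul1,r1:6,r2:Add2,r3:Mul2
  c6: issue SUB r2<-Add3  regs: r0:Mul1,r1:6,r2:Add3,r3:Mul2
  c7: CDB Mul1=12; stall  regs: r0:12,r1:6,r2:Add3,r3:Mul2
  c8: stall  regs: r0:12,r1:6,r2:Add3,r3:Mul2
  c9: CDB Add1=18; issue ADD r0<-Add1  regs: r0:Add1,r1:6,r2:Add3,r3:Mul2
  c10: issue MUL r3<-Mul1  regs: r0:Add1,r1:6,r2:Add3,r3:Mul1
  c11: CDB Add2=24; stall  regs: r0:Add1,r1:6,r2:Add3,r3:Mul1
  c12: CDB Mul2=24; issue MUL r3<-Mul2  regs: r0:Add1,r1:6,r2:Add3,r3:Mul2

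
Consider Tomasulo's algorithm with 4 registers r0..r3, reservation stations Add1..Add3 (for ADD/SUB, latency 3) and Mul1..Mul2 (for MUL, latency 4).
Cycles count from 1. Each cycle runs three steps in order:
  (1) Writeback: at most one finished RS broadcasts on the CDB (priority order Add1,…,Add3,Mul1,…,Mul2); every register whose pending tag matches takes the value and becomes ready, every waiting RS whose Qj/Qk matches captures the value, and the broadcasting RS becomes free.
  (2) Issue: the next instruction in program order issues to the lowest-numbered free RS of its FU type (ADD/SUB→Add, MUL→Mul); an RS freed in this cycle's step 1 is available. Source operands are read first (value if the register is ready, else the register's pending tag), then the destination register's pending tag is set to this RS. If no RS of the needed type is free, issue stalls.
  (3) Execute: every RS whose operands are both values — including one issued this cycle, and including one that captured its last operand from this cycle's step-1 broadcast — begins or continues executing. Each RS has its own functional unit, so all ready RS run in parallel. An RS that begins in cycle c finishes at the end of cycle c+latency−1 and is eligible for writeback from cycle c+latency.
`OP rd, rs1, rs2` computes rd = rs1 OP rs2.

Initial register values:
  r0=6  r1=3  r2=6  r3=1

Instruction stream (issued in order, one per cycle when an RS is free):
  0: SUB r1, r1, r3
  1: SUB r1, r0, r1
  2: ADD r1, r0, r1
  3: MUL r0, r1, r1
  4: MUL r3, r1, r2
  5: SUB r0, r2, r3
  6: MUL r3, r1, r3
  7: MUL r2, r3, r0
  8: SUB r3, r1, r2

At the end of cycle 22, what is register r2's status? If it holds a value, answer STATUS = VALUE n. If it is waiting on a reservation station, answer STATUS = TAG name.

  c1: issue SUB r1<-Add1  regs: r0:6,r1:Add1,r2:6,r3:1
  c2: issue SUB r1<-Add2  regs: r0:6,r1:Add2,r2:6,r3:1
  c3: issue ADD r1<-Add3  regs: r0:6,r1:Add3,r2:6,r3:1
  c4: CDB Add1=2; issue MUL r0<-Mul1  regs: r0:Mul1,r1:Add3,r2:6,r3:1
  c5: issue MUL r3<-Mul2  regs: r0:Mul1,r1:Add3,r2:6,r3:Mul2
  c6: issue SUB r0<-Add1  regs: r0:Add1,r1:Add3,r2:6,r3:Mul2
  c7: CDB Add2=4; stall  regs: r0:Add1,r1:Add3,r2:6,r3:Mul2
  c8: stall  regs: r0:Add1,r1:Add3,r2:6,r3:Mul2
  c9: stall  regs: r0:Add1,r1:Add3,r2:6,r3:Mul2
  c10: CDB Add3=10; stall  regs: r0:Add1,r1:10,r2:6,r3:Mul2
  c11: stall  regs: r0:Add1,r1:10,r2:6,r3:Mul2
  c12: stall  regs: r0:Add1,r1:10,r2:6,r3:Mul2
  c13: stall  regs: r0:Add1,r1:10,r2:6,r3:Mul2
  c14: CDB Mul1=100; issue MUL r3<-Mul1  regs: r0:Add1,r1:10,r2:6,r3:Mul1
  c15: CDB Mul2=60; issue MUL r2<-Mul2  regs: r0:Add1,r1:10,r2:Mul2,r3:Mul1
  c16: issue SUB r3<-Add2  regs: r0:Add1,r1:10,r2:Mul2,r3:Add2
  c17: -  regs: r0:Add1,r1:10,r2:Mul2,r3:Add2
  c18: CDB Add1=-54  regs: r0:-54,r1:10,r2:Mul2,r3:Add2
  c19: CDB Mul1=600  regs: r0:-54,r1:10,r2:Mul2,r3:Add2
  c20: -  regs: r0:-54,r1:10,r2:Mul2,r3:Add2
  c21: -  regs: r0:-54,r1:10,r2:Mul2,r3:Add2
  c22: -  regs: r0:-54,r1:10,r2:Mul2,r3:Add2

STATUS = TAG Mul2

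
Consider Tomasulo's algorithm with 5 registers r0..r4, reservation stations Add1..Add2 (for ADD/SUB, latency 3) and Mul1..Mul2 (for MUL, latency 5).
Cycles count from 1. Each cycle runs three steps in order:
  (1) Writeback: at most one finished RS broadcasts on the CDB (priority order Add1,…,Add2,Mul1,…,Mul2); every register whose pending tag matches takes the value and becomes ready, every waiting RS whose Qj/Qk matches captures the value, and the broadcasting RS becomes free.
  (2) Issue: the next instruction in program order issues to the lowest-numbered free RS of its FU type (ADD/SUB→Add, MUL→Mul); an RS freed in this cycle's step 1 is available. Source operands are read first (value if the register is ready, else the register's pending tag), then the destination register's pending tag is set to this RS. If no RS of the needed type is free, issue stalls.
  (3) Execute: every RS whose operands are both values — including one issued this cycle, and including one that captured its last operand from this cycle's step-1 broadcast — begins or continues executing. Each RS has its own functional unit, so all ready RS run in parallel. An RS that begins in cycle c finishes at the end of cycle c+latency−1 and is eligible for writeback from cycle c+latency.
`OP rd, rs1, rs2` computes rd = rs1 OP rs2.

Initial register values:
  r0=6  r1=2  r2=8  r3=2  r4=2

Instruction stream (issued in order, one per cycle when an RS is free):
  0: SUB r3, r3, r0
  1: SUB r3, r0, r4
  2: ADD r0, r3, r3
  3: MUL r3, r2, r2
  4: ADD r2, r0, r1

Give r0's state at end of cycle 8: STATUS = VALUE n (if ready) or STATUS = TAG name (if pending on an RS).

STATUS = VALUE 8

c1: issue SUB r3<-Add1 | r0:6,r1:2,r2:8,r3:Add1,r4:2
c2: issue SUB r3<-Add2 | r0:6,r1:2,r2:8,r3:Add2,r4:2
c3: stall | r0:6,r1:2,r2:8,r3:Add2,r4:2
c4: CDB Add1=-4; issue ADD r0<-Add1 | r0:Add1,r1:2,r2:8,r3:Add2,r4:2
c5: CDB Add2=4; issue MUL r3<-Mul1 | r0:Add1,r1:2,r2:8,r3:Mul1,r4:2
c6: issue ADD r2<-Add2 | r0:Add1,r1:2,r2:Add2,r3:Mul1,r4:2
c7: - | r0:Add1,r1:2,r2:Add2,r3:Mul1,r4:2
c8: CDB Add1=8 | r0:8,r1:2,r2:Add2,r3:Mul1,r4:2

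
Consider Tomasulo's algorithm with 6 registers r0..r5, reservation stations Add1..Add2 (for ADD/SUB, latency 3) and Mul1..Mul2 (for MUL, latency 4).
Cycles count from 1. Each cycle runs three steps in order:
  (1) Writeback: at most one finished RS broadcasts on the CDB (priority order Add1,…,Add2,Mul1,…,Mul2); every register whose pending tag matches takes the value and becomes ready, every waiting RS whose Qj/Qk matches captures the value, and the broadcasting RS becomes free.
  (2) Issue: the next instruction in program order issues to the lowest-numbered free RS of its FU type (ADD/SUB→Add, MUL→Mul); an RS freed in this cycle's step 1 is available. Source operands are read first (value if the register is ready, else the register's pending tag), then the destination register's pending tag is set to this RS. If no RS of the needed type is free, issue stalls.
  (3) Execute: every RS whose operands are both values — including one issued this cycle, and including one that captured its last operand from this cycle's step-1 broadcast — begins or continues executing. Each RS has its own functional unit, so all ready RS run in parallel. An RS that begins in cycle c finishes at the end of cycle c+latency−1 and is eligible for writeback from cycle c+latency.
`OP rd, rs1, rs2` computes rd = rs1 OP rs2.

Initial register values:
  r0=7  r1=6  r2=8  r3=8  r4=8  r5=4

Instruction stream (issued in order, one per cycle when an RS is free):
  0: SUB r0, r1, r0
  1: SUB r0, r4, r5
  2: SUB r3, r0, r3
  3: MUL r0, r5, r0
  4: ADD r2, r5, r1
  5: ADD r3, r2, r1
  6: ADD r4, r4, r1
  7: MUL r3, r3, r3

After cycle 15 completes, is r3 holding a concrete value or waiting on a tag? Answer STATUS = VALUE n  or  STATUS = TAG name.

cycle 1: issue SUB r0<-Add1 // r0:Add1,r1:6,r2:8,r3:8,r4:8,r5:4
cycle 2: issue SUB r0<-Add2 // r0:Add2,r1:6,r2:8,r3:8,r4:8,r5:4
cycle 3: stall // r0:Add2,r1:6,r2:8,r3:8,r4:8,r5:4
cycle 4: CDB Add1=-1; issue SUB r3<-Add1 // r0:Add2,r1:6,r2:8,r3:Add1,r4:8,r5:4
cycle 5: CDB Add2=4; issue MUL r0<-Mul1 // r0:Mul1,r1:6,r2:8,r3:Add1,r4:8,r5:4
cycle 6: issue ADD r2<-Add2 // r0:Mul1,r1:6,r2:Add2,r3:Add1,r4:8,r5:4
cycle 7: stall // r0:Mul1,r1:6,r2:Add2,r3:Add1,r4:8,r5:4
cycle 8: CDB Add1=-4; issue ADD r3<-Add1 // r0:Mul1,r1:6,r2:Add2,r3:Add1,r4:8,r5:4
cycle 9: CDB Add2=10; issue ADD r4<-Add2 // r0:Mul1,r1:6,r2:10,r3:Add1,r4:Add2,r5:4
cycle 10: CDB Mul1=16; issue MUL r3<-Mul1 // r0:16,r1:6,r2:10,r3:Mul1,r4:Add2,r5:4
cycle 11: - // r0:16,r1:6,r2:10,r3:Mul1,r4:Add2,r5:4
cycle 12: CDB Add1=16 // r0:16,r1:6,r2:10,r3:Mul1,r4:Add2,r5:4
cycle 13: CDB Add2=14 // r0:16,r1:6,r2:10,r3:Mul1,r4:14,r5:4
cycle 14: - // r0:16,r1:6,r2:10,r3:Mul1,r4:14,r5:4
cycle 15: - // r0:16,r1:6,r2:10,r3:Mul1,r4:14,r5:4

STATUS = TAG Mul1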